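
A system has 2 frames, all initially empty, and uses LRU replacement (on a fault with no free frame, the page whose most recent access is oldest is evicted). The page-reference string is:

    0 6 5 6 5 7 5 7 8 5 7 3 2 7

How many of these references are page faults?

10

0: miss, frames (0)
6: miss, frames (0 6)
5: miss, evict 0, frames (6 5)
6: hit
5: hit
7: miss, evict 6, frames (5 7)
5: hit
7: hit
8: miss, evict 5, frames (7 8)
5: miss, evict 7, frames (8 5)
7: miss, evict 8, frames (5 7)
3: miss, evict 5, frames (7 3)
2: miss, evict 7, frames (3 2)
7: miss, evict 3, frames (2 7)
Page faults: 10.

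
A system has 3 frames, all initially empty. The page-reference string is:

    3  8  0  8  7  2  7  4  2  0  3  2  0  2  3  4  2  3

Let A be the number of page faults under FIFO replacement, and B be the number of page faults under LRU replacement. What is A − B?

1

Under FIFO: F F F . F F . F . F F F . . . F . . → 10 faults.
Under LRU: F F F . F F . F . F F . . . . F . . → 9 faults.
A − B = 10 − 9 = 1.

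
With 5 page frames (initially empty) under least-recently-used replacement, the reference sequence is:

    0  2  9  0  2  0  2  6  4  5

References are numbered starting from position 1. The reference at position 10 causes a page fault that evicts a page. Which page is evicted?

9

pos 1: 0: fault, frames (0)
pos 2: 2: fault, frames (0 2)
pos 3: 9: fault, frames (0 2 9)
pos 4: 0: hit
pos 5: 2: hit
pos 6: 0: hit
pos 7: 2: hit
pos 8: 6: fault, frames (9 0 2 6)
pos 9: 4: fault, frames (9 0 2 6 4)
pos 10: 5: fault, evict 9, frames (0 2 6 4 5)
At position 10, page 9 is evicted.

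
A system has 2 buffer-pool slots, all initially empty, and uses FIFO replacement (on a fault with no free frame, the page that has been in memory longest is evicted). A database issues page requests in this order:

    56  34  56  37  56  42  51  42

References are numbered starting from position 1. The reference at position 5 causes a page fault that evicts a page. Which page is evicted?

pos 1: 56 -> fault, frames (56)
pos 2: 34 -> fault, frames (56 34)
pos 3: 56 -> hit
pos 4: 37 -> fault, evict 56, frames (34 37)
pos 5: 56 -> fault, evict 34, frames (37 56)
At position 5, page 34 is evicted.

34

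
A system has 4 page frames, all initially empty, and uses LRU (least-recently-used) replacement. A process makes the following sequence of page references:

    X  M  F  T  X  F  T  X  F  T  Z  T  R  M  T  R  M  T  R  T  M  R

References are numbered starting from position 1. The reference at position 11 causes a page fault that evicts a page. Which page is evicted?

M

pos 1: X → fault, frames (X)
pos 2: M → fault, frames (X M)
pos 3: F → fault, frames (X M F)
pos 4: T → fault, frames (X M F T)
pos 5: X → hit
pos 6: F → hit
pos 7: T → hit
pos 8: X → hit
pos 9: F → hit
pos 10: T → hit
pos 11: Z → fault, evict M, frames (X F T Z)
At position 11, page M is evicted.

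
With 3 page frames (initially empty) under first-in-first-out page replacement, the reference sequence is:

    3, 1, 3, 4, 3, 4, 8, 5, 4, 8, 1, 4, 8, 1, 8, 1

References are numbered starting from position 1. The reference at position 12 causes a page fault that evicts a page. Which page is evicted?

8

pos 1: 3 → miss, frames (3)
pos 2: 1 → miss, frames (3 1)
pos 3: 3 → hit
pos 4: 4 → miss, frames (3 1 4)
pos 5: 3 → hit
pos 6: 4 → hit
pos 7: 8 → miss, evict 3, frames (1 4 8)
pos 8: 5 → miss, evict 1, frames (4 8 5)
pos 9: 4 → hit
pos 10: 8 → hit
pos 11: 1 → miss, evict 4, frames (8 5 1)
pos 12: 4 → miss, evict 8, frames (5 1 4)
At position 12, page 8 is evicted.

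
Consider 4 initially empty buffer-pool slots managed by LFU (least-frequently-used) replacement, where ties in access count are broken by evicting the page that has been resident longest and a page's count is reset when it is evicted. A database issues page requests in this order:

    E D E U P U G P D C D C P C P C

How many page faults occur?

E -> miss, frames [E]
D -> miss, frames [E, D]
E -> hit
U -> miss, frames [E, D, U]
P -> miss, frames [E, D, U, P]
U -> hit
G -> miss, evict D, frames [E, U, P, G]
P -> hit
D -> miss, evict G, frames [E, U, P, D]
C -> miss, evict D, frames [E, U, P, C]
D -> miss, evict C, frames [E, U, P, D]
C -> miss, evict D, frames [E, U, P, C]
P -> hit
C -> hit
P -> hit
C -> hit
Page faults: 9.

9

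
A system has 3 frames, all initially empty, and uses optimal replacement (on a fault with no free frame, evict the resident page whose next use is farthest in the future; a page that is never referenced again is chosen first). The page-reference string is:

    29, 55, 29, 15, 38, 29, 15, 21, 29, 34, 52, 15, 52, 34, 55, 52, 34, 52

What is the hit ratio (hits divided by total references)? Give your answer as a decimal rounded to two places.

29: fault, frames [29]
55: fault, frames [29, 55]
29: hit
15: fault, frames [29, 55, 15]
38: fault, evict 55, frames [29, 15, 38]
29: hit
15: hit
21: fault, evict 38, frames [29, 15, 21]
29: hit
34: fault, evict 21, frames [29, 15, 34]
52: fault, evict 29, frames [15, 34, 52]
15: hit
52: hit
34: hit
55: fault, evict 15, frames [34, 52, 55]
52: hit
34: hit
52: hit
Hits: 10 of 18 references → 10/18 = 0.5556.

0.56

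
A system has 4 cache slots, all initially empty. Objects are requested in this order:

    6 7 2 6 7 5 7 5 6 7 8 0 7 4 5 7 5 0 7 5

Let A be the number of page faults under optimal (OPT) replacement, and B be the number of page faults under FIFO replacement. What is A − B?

-2

Under OPT: F F F . . F . . . . F F . F . . . . . . → 7 faults.
Under FIFO: F F F . . F . . . . F F F F F . . . . . → 9 faults.
A − B = 7 − 9 = -2.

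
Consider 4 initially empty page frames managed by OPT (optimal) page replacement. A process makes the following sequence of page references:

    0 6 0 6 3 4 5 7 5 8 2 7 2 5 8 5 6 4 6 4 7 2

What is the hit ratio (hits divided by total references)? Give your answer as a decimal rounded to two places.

0 -> miss, frames (0)
6 -> miss, frames (0 6)
0 -> hit
6 -> hit
3 -> miss, frames (0 6 3)
4 -> miss, frames (0 6 3 4)
5 -> miss, evict 3, frames (0 6 4 5)
7 -> miss, evict 0, frames (6 4 5 7)
5 -> hit
8 -> miss, evict 4, frames (6 5 7 8)
2 -> miss, evict 6, frames (5 7 8 2)
7 -> hit
2 -> hit
5 -> hit
8 -> hit
5 -> hit
6 -> miss, evict 8, frames (5 7 2 6)
4 -> miss, evict 5, frames (7 2 6 4)
6 -> hit
4 -> hit
7 -> hit
2 -> hit
Hits: 12 of 22 references → 12/22 = 0.5455.

0.55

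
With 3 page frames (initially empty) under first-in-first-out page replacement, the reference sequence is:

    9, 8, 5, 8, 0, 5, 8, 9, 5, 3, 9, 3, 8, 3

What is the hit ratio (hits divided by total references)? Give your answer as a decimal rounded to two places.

0.50

9: miss, frames [9]
8: miss, frames [9, 8]
5: miss, frames [9, 8, 5]
8: hit
0: miss, evict 9, frames [8, 5, 0]
5: hit
8: hit
9: miss, evict 8, frames [5, 0, 9]
5: hit
3: miss, evict 5, frames [0, 9, 3]
9: hit
3: hit
8: miss, evict 0, frames [9, 3, 8]
3: hit
Hits: 7 of 14 references → 7/14 = 0.5000.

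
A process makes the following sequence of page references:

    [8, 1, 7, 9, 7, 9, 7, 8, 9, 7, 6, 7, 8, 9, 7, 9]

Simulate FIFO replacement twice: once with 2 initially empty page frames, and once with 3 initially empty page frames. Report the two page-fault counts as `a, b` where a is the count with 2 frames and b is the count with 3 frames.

2 frames: F F F F . . . F . F F . F F F . → 10 faults.
3 frames: F F F F . . . F . . F F . F . . → 8 faults.
8 < 10: adding a frame reduced faults, as is typical.

10, 8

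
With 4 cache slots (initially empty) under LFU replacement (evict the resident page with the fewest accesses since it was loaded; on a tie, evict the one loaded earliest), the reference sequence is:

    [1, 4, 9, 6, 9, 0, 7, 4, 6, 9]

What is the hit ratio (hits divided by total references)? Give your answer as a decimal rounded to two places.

0.20

1 -> miss, frames [1]
4 -> miss, frames [1, 4]
9 -> miss, frames [1, 4, 9]
6 -> miss, frames [1, 4, 9, 6]
9 -> hit
0 -> miss, evict 1, frames [4, 9, 6, 0]
7 -> miss, evict 4, frames [9, 6, 0, 7]
4 -> miss, evict 6, frames [9, 0, 7, 4]
6 -> miss, evict 0, frames [9, 7, 4, 6]
9 -> hit
Hits: 2 of 10 references → 2/10 = 0.2000.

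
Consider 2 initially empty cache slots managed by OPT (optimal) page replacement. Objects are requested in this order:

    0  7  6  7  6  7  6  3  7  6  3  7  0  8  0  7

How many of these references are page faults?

9

0: fault, frames {0}
7: fault, frames {0,7}
6: fault, evict 0, frames {7,6}
7: hit
6: hit
7: hit
6: hit
3: fault, evict 6, frames {7,3}
7: hit
6: fault, evict 7, frames {3,6}
3: hit
7: fault, evict 6, frames {3,7}
0: fault, evict 3, frames {7,0}
8: fault, evict 7, frames {0,8}
0: hit
7: fault, evict 8, frames {0,7}
Page faults: 9.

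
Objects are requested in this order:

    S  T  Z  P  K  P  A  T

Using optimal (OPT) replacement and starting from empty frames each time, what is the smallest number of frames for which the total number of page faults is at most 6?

f=1: 8 faults
f=2: 7 faults
f=3: 6 faults
f=4: 6 faults
f=5: 6 faults
f=6: 6 faults
Smallest f with faults ≤ 6 is 3.

3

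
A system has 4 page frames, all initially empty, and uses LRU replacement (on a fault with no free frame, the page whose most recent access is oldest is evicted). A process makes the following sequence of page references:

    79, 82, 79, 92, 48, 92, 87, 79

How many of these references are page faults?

5

79 → miss, frames [79]
82 → miss, frames [79, 82]
79 → hit
92 → miss, frames [82, 79, 92]
48 → miss, frames [82, 79, 92, 48]
92 → hit
87 → miss, evict 82, frames [79, 48, 92, 87]
79 → hit
Page faults: 5.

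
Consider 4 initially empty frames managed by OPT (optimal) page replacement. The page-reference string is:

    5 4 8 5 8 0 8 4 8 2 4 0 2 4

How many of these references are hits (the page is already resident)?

9

5 → miss, frames {5}
4 → miss, frames {5,4}
8 → miss, frames {5,4,8}
5 → hit
8 → hit
0 → miss, frames {5,4,8,0}
8 → hit
4 → hit
8 → hit
2 → miss, evict 8, frames {5,4,0,2}
4 → hit
0 → hit
2 → hit
4 → hit
Hits: 9.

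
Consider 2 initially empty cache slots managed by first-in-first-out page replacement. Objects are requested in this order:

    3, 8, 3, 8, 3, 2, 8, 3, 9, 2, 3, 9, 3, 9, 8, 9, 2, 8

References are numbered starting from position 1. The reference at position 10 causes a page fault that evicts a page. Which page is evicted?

pos 1: 3 -> fault, frames [3]
pos 2: 8 -> fault, frames [3, 8]
pos 3: 3 -> hit
pos 4: 8 -> hit
pos 5: 3 -> hit
pos 6: 2 -> fault, evict 3, frames [8, 2]
pos 7: 8 -> hit
pos 8: 3 -> fault, evict 8, frames [2, 3]
pos 9: 9 -> fault, evict 2, frames [3, 9]
pos 10: 2 -> fault, evict 3, frames [9, 2]
At position 10, page 3 is evicted.

3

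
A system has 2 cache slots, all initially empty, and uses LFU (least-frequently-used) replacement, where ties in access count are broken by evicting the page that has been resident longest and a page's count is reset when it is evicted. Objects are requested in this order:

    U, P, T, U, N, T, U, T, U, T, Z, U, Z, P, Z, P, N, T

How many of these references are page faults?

14

U: fault, frames (U)
P: fault, frames (U P)
T: fault, evict U, frames (P T)
U: fault, evict P, frames (T U)
N: fault, evict T, frames (U N)
T: fault, evict U, frames (N T)
U: fault, evict N, frames (T U)
T: hit
U: hit
T: hit
Z: fault, evict U, frames (T Z)
U: fault, evict Z, frames (T U)
Z: fault, evict U, frames (T Z)
P: fault, evict Z, frames (T P)
Z: fault, evict P, frames (T Z)
P: fault, evict Z, frames (T P)
N: fault, evict P, frames (T N)
T: hit
Page faults: 14.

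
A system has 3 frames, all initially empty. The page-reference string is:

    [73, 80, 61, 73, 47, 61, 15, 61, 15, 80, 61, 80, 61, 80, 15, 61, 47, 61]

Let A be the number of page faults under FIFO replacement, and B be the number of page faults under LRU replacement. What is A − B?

Under FIFO: F F F . F . F . . F F . . . . . F . → 8 faults.
Under LRU: F F F . F . F . . F . . . . . . F . → 7 faults.
A − B = 8 − 7 = 1.

1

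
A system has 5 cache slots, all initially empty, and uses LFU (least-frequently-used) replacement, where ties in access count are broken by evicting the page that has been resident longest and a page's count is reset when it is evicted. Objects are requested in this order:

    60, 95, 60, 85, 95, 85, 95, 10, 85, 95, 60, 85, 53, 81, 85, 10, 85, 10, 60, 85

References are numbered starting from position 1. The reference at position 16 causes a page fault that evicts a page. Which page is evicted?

pos 1: 60 -> fault, frames (60)
pos 2: 95 -> fault, frames (60 95)
pos 3: 60 -> hit
pos 4: 85 -> fault, frames (60 95 85)
pos 5: 95 -> hit
pos 6: 85 -> hit
pos 7: 95 -> hit
pos 8: 10 -> fault, frames (60 95 85 10)
pos 9: 85 -> hit
pos 10: 95 -> hit
pos 11: 60 -> hit
pos 12: 85 -> hit
pos 13: 53 -> fault, frames (60 95 85 10 53)
pos 14: 81 -> fault, evict 10, frames (60 95 85 53 81)
pos 15: 85 -> hit
pos 16: 10 -> fault, evict 53, frames (60 95 85 81 10)
At position 16, page 53 is evicted.

53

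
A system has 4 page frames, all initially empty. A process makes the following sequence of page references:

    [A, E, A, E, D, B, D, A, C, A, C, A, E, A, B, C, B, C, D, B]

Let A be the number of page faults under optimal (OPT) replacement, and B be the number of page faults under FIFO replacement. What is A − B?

-3

Under OPT: F F . . F F . . F . . . . . . . . . F . → 6 faults.
Under FIFO: F F . . F F . . F F . . F . . . . . F F → 9 faults.
A − B = 6 − 9 = -3.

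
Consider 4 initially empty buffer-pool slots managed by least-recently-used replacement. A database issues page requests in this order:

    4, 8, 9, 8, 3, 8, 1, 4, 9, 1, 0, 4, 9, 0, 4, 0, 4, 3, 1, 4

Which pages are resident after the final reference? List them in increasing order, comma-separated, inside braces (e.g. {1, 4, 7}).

4 -> fault, frames [4]
8 -> fault, frames [4, 8]
9 -> fault, frames [4, 8, 9]
8 -> hit
3 -> fault, frames [4, 9, 8, 3]
8 -> hit
1 -> fault, evict 4, frames [9, 3, 8, 1]
4 -> fault, evict 9, frames [3, 8, 1, 4]
9 -> fault, evict 3, frames [8, 1, 4, 9]
1 -> hit
0 -> fault, evict 8, frames [4, 9, 1, 0]
4 -> hit
9 -> hit
0 -> hit
4 -> hit
0 -> hit
4 -> hit
3 -> fault, evict 1, frames [9, 0, 4, 3]
1 -> fault, evict 9, frames [0, 4, 3, 1]
4 -> hit

{0, 1, 3, 4}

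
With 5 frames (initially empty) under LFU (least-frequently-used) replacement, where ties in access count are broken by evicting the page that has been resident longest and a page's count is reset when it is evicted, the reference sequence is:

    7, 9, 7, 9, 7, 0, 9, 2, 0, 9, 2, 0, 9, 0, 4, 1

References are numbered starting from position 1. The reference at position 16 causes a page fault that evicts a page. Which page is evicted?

pos 1: 7 → miss, frames (7)
pos 2: 9 → miss, frames (7 9)
pos 3: 7 → hit
pos 4: 9 → hit
pos 5: 7 → hit
pos 6: 0 → miss, frames (7 9 0)
pos 7: 9 → hit
pos 8: 2 → miss, frames (7 9 0 2)
pos 9: 0 → hit
pos 10: 9 → hit
pos 11: 2 → hit
pos 12: 0 → hit
pos 13: 9 → hit
pos 14: 0 → hit
pos 15: 4 → miss, frames (7 9 0 2 4)
pos 16: 1 → miss, evict 4, frames (7 9 0 2 1)
At position 16, page 4 is evicted.

4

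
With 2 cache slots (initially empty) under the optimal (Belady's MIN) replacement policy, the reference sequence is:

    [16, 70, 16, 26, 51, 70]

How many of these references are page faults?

4

16 → fault, frames {16}
70 → fault, frames {16,70}
16 → hit
26 → fault, evict 16, frames {70,26}
51 → fault, evict 26, frames {70,51}
70 → hit
Page faults: 4.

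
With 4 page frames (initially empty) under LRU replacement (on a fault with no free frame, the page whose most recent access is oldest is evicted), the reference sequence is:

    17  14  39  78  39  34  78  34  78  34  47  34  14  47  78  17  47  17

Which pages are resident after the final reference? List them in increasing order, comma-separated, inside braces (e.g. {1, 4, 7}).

17 → fault, frames (17)
14 → fault, frames (17 14)
39 → fault, frames (17 14 39)
78 → fault, frames (17 14 39 78)
39 → hit
34 → fault, evict 17, frames (14 78 39 34)
78 → hit
34 → hit
78 → hit
34 → hit
47 → fault, evict 14, frames (39 78 34 47)
34 → hit
14 → fault, evict 39, frames (78 47 34 14)
47 → hit
78 → hit
17 → fault, evict 34, frames (14 47 78 17)
47 → hit
17 → hit

{14, 17, 47, 78}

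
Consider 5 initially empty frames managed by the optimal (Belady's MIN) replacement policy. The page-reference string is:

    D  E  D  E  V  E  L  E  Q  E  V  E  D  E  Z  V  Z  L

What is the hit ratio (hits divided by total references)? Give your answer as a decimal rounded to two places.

D -> fault, frames (D)
E -> fault, frames (D E)
D -> hit
E -> hit
V -> fault, frames (D E V)
E -> hit
L -> fault, frames (D E V L)
E -> hit
Q -> fault, frames (D E V L Q)
E -> hit
V -> hit
E -> hit
D -> hit
E -> hit
Z -> fault, evict Q, frames (D E V L Z)
V -> hit
Z -> hit
L -> hit
Hits: 12 of 18 references → 12/18 = 0.6667.

0.67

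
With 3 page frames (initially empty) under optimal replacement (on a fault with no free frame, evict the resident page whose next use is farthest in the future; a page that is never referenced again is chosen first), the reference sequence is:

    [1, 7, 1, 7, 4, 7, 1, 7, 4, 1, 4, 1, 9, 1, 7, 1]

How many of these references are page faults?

1 -> miss, frames [1]
7 -> miss, frames [1, 7]
1 -> hit
7 -> hit
4 -> miss, frames [1, 7, 4]
7 -> hit
1 -> hit
7 -> hit
4 -> hit
1 -> hit
4 -> hit
1 -> hit
9 -> miss, evict 4, frames [1, 7, 9]
1 -> hit
7 -> hit
1 -> hit
Page faults: 4.

4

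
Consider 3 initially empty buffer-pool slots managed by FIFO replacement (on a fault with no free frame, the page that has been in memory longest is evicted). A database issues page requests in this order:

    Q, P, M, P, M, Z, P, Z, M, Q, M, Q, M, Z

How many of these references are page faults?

5

Q → fault, frames [Q]
P → fault, frames [Q, P]
M → fault, frames [Q, P, M]
P → hit
M → hit
Z → fault, evict Q, frames [P, M, Z]
P → hit
Z → hit
M → hit
Q → fault, evict P, frames [M, Z, Q]
M → hit
Q → hit
M → hit
Z → hit
Page faults: 5.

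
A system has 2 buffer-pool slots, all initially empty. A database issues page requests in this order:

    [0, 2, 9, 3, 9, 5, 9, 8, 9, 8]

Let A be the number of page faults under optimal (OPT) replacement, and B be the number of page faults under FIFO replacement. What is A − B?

-1

Under OPT: F F F F . F . F . . → 6 faults.
Under FIFO: F F F F . F F F . . → 7 faults.
A − B = 6 − 7 = -1.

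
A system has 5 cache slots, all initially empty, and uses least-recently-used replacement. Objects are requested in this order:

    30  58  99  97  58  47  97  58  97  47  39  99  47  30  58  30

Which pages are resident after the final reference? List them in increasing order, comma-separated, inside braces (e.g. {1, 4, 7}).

{30, 39, 47, 58, 99}

30 -> fault, frames {30}
58 -> fault, frames {30,58}
99 -> fault, frames {30,58,99}
97 -> fault, frames {30,58,99,97}
58 -> hit
47 -> fault, frames {30,99,97,58,47}
97 -> hit
58 -> hit
97 -> hit
47 -> hit
39 -> fault, evict 30, frames {99,58,97,47,39}
99 -> hit
47 -> hit
30 -> fault, evict 58, frames {97,39,99,47,30}
58 -> fault, evict 97, frames {39,99,47,30,58}
30 -> hit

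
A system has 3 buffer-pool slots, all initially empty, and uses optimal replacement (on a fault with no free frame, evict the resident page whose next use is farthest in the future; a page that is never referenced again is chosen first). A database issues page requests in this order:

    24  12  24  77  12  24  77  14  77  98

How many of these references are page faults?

5

24: fault, frames [24]
12: fault, frames [24, 12]
24: hit
77: fault, frames [24, 12, 77]
12: hit
24: hit
77: hit
14: fault, evict 12, frames [24, 77, 14]
77: hit
98: fault, evict 14, frames [24, 77, 98]
Page faults: 5.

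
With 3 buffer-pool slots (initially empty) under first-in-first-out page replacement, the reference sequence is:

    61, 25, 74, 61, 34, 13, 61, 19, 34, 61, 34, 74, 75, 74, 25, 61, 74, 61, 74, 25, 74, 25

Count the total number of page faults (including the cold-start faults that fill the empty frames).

13

61 → fault, frames {61}
25 → fault, frames {61,25}
74 → fault, frames {61,25,74}
61 → hit
34 → fault, evict 61, frames {25,74,34}
13 → fault, evict 25, frames {74,34,13}
61 → fault, evict 74, frames {34,13,61}
19 → fault, evict 34, frames {13,61,19}
34 → fault, evict 13, frames {61,19,34}
61 → hit
34 → hit
74 → fault, evict 61, frames {19,34,74}
75 → fault, evict 19, frames {34,74,75}
74 → hit
25 → fault, evict 34, frames {74,75,25}
61 → fault, evict 74, frames {75,25,61}
74 → fault, evict 75, frames {25,61,74}
61 → hit
74 → hit
25 → hit
74 → hit
25 → hit
Page faults: 13.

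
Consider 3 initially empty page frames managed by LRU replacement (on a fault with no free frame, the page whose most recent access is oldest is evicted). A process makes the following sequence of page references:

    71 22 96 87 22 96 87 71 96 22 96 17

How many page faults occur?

7

71: miss, frames {71}
22: miss, frames {71,22}
96: miss, frames {71,22,96}
87: miss, evict 71, frames {22,96,87}
22: hit
96: hit
87: hit
71: miss, evict 22, frames {96,87,71}
96: hit
22: miss, evict 87, frames {71,96,22}
96: hit
17: miss, evict 71, frames {22,96,17}
Page faults: 7.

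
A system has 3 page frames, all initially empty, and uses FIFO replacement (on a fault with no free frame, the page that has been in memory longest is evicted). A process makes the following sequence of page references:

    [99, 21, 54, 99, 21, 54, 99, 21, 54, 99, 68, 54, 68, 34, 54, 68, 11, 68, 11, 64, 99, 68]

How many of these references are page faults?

9

99 → miss, frames {99}
21 → miss, frames {99,21}
54 → miss, frames {99,21,54}
99 → hit
21 → hit
54 → hit
99 → hit
21 → hit
54 → hit
99 → hit
68 → miss, evict 99, frames {21,54,68}
54 → hit
68 → hit
34 → miss, evict 21, frames {54,68,34}
54 → hit
68 → hit
11 → miss, evict 54, frames {68,34,11}
68 → hit
11 → hit
64 → miss, evict 68, frames {34,11,64}
99 → miss, evict 34, frames {11,64,99}
68 → miss, evict 11, frames {64,99,68}
Page faults: 9.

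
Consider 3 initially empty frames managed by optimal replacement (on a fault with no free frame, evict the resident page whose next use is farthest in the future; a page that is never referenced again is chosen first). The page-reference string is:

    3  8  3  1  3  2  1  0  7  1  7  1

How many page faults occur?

3 -> miss, frames (3)
8 -> miss, frames (3 8)
3 -> hit
1 -> miss, frames (3 8 1)
3 -> hit
2 -> miss, evict 8, frames (3 1 2)
1 -> hit
0 -> miss, evict 2, frames (3 1 0)
7 -> miss, evict 0, frames (3 1 7)
1 -> hit
7 -> hit
1 -> hit
Page faults: 6.

6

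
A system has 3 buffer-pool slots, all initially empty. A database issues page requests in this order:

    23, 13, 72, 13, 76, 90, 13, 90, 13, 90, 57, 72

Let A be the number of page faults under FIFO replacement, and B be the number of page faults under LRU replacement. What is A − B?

1

Under FIFO: F F F . F F F . . . F F → 8 faults.
Under LRU: F F F . F F . . . . F F → 7 faults.
A − B = 8 − 7 = 1.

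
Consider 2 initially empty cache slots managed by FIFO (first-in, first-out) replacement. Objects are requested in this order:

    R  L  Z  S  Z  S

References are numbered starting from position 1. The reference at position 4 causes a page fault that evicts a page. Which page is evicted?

L

pos 1: R → fault, frames [R]
pos 2: L → fault, frames [R, L]
pos 3: Z → fault, evict R, frames [L, Z]
pos 4: S → fault, evict L, frames [Z, S]
At position 4, page L is evicted.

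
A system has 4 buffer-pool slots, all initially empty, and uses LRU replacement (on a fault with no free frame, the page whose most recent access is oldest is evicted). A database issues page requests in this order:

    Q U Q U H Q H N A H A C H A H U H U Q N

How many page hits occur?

11

Q: fault, frames [Q]
U: fault, frames [Q, U]
Q: hit
U: hit
H: fault, frames [Q, U, H]
Q: hit
H: hit
N: fault, frames [U, Q, H, N]
A: fault, evict U, frames [Q, H, N, A]
H: hit
A: hit
C: fault, evict Q, frames [N, H, A, C]
H: hit
A: hit
H: hit
U: fault, evict N, frames [C, A, H, U]
H: hit
U: hit
Q: fault, evict C, frames [A, H, U, Q]
N: fault, evict A, frames [H, U, Q, N]
Hits: 11.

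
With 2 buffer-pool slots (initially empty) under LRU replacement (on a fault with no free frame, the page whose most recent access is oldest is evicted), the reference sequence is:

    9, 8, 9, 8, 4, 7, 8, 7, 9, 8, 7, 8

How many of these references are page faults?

8

9 -> fault, frames (9)
8 -> fault, frames (9 8)
9 -> hit
8 -> hit
4 -> fault, evict 9, frames (8 4)
7 -> fault, evict 8, frames (4 7)
8 -> fault, evict 4, frames (7 8)
7 -> hit
9 -> fault, evict 8, frames (7 9)
8 -> fault, evict 7, frames (9 8)
7 -> fault, evict 9, frames (8 7)
8 -> hit
Page faults: 8.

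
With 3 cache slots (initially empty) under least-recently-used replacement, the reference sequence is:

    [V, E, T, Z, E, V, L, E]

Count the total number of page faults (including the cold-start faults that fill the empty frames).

6

V -> miss, frames [V]
E -> miss, frames [V, E]
T -> miss, frames [V, E, T]
Z -> miss, evict V, frames [E, T, Z]
E -> hit
V -> miss, evict T, frames [Z, E, V]
L -> miss, evict Z, frames [E, V, L]
E -> hit
Page faults: 6.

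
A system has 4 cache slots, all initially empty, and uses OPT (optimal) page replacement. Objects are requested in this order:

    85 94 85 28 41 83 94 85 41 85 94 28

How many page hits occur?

85 → fault, frames {85}
94 → fault, frames {85,94}
85 → hit
28 → fault, frames {85,94,28}
41 → fault, frames {85,94,28,41}
83 → fault, evict 28, frames {85,94,41,83}
94 → hit
85 → hit
41 → hit
85 → hit
94 → hit
28 → fault, evict 83, frames {85,94,41,28}
Hits: 6.

6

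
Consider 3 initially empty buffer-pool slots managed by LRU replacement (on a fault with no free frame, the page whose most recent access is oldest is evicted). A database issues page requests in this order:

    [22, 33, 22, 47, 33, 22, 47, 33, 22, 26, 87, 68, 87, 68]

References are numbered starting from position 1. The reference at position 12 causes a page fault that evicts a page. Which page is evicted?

pos 1: 22: fault, frames [22]
pos 2: 33: fault, frames [22, 33]
pos 3: 22: hit
pos 4: 47: fault, frames [33, 22, 47]
pos 5: 33: hit
pos 6: 22: hit
pos 7: 47: hit
pos 8: 33: hit
pos 9: 22: hit
pos 10: 26: fault, evict 47, frames [33, 22, 26]
pos 11: 87: fault, evict 33, frames [22, 26, 87]
pos 12: 68: fault, evict 22, frames [26, 87, 68]
At position 12, page 22 is evicted.

22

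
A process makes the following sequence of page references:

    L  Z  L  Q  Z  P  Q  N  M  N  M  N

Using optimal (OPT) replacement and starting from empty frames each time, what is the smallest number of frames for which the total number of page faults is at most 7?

f=1: 12 faults
f=2: 6 faults
f=3: 6 faults
f=4: 6 faults
f=5: 6 faults
f=6: 6 faults
Smallest f with faults ≤ 7 is 2.

2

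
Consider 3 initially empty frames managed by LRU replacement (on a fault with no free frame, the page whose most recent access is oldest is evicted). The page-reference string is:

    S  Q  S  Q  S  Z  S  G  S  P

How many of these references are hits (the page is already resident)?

5

S: miss, frames {S}
Q: miss, frames {S,Q}
S: hit
Q: hit
S: hit
Z: miss, frames {Q,S,Z}
S: hit
G: miss, evict Q, frames {Z,S,G}
S: hit
P: miss, evict Z, frames {G,S,P}
Hits: 5.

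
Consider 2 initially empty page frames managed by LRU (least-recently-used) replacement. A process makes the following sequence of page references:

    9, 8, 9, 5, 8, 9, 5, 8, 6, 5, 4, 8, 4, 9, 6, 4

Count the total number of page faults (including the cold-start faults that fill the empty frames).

14

9 -> miss, frames {9}
8 -> miss, frames {9,8}
9 -> hit
5 -> miss, evict 8, frames {9,5}
8 -> miss, evict 9, frames {5,8}
9 -> miss, evict 5, frames {8,9}
5 -> miss, evict 8, frames {9,5}
8 -> miss, evict 9, frames {5,8}
6 -> miss, evict 5, frames {8,6}
5 -> miss, evict 8, frames {6,5}
4 -> miss, evict 6, frames {5,4}
8 -> miss, evict 5, frames {4,8}
4 -> hit
9 -> miss, evict 8, frames {4,9}
6 -> miss, evict 4, frames {9,6}
4 -> miss, evict 9, frames {6,4}
Page faults: 14.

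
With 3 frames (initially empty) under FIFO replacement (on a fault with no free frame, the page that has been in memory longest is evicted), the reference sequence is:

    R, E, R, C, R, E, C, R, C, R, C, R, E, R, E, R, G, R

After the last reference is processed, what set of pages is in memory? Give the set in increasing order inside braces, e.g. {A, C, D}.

{C, G, R}

R -> fault, frames (R)
E -> fault, frames (R E)
R -> hit
C -> fault, frames (R E C)
R -> hit
E -> hit
C -> hit
R -> hit
C -> hit
R -> hit
C -> hit
R -> hit
E -> hit
R -> hit
E -> hit
R -> hit
G -> fault, evict R, frames (E C G)
R -> fault, evict E, frames (C G R)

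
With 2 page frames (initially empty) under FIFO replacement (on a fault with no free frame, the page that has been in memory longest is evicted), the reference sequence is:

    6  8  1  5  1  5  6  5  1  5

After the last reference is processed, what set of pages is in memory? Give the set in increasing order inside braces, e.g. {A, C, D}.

{1, 5}

6 → miss, frames (6)
8 → miss, frames (6 8)
1 → miss, evict 6, frames (8 1)
5 → miss, evict 8, frames (1 5)
1 → hit
5 → hit
6 → miss, evict 1, frames (5 6)
5 → hit
1 → miss, evict 5, frames (6 1)
5 → miss, evict 6, frames (1 5)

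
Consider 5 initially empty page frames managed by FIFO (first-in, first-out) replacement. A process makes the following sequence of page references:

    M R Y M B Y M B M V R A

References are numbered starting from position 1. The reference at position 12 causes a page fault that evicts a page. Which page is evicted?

M

pos 1: M -> miss, frames [M]
pos 2: R -> miss, frames [M, R]
pos 3: Y -> miss, frames [M, R, Y]
pos 4: M -> hit
pos 5: B -> miss, frames [M, R, Y, B]
pos 6: Y -> hit
pos 7: M -> hit
pos 8: B -> hit
pos 9: M -> hit
pos 10: V -> miss, frames [M, R, Y, B, V]
pos 11: R -> hit
pos 12: A -> miss, evict M, frames [R, Y, B, V, A]
At position 12, page M is evicted.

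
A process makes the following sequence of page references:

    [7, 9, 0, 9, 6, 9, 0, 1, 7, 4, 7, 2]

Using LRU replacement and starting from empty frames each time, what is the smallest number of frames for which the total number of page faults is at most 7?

5

f=1: 12 faults
f=2: 9 faults
f=3: 8 faults
f=4: 8 faults
f=5: 7 faults
f=6: 7 faults
f=7: 7 faults
Smallest f with faults ≤ 7 is 5.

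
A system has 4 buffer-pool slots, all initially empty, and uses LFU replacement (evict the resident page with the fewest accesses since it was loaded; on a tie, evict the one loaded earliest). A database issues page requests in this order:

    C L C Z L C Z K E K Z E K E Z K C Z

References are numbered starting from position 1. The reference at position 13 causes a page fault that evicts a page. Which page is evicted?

E

pos 1: C: fault, frames {C}
pos 2: L: fault, frames {C,L}
pos 3: C: hit
pos 4: Z: fault, frames {C,L,Z}
pos 5: L: hit
pos 6: C: hit
pos 7: Z: hit
pos 8: K: fault, frames {C,L,Z,K}
pos 9: E: fault, evict K, frames {C,L,Z,E}
pos 10: K: fault, evict E, frames {C,L,Z,K}
pos 11: Z: hit
pos 12: E: fault, evict K, frames {C,L,Z,E}
pos 13: K: fault, evict E, frames {C,L,Z,K}
At position 13, page E is evicted.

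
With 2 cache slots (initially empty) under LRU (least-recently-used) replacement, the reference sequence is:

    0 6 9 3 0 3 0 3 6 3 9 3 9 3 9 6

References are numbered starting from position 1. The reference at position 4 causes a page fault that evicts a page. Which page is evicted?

pos 1: 0: fault, frames {0}
pos 2: 6: fault, frames {0,6}
pos 3: 9: fault, evict 0, frames {6,9}
pos 4: 3: fault, evict 6, frames {9,3}
At position 4, page 6 is evicted.

6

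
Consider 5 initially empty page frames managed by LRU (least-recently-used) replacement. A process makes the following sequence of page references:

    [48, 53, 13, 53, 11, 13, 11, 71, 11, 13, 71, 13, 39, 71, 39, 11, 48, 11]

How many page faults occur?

7

48 -> miss, frames (48)
53 -> miss, frames (48 53)
13 -> miss, frames (48 53 13)
53 -> hit
11 -> miss, frames (48 13 53 11)
13 -> hit
11 -> hit
71 -> miss, frames (48 53 13 11 71)
11 -> hit
13 -> hit
71 -> hit
13 -> hit
39 -> miss, evict 48, frames (53 11 71 13 39)
71 -> hit
39 -> hit
11 -> hit
48 -> miss, evict 53, frames (13 71 39 11 48)
11 -> hit
Page faults: 7.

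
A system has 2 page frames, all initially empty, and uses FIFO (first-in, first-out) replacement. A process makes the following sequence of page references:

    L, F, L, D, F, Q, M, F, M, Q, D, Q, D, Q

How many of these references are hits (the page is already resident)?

L → miss, frames {L}
F → miss, frames {L,F}
L → hit
D → miss, evict L, frames {F,D}
F → hit
Q → miss, evict F, frames {D,Q}
M → miss, evict D, frames {Q,M}
F → miss, evict Q, frames {M,F}
M → hit
Q → miss, evict M, frames {F,Q}
D → miss, evict F, frames {Q,D}
Q → hit
D → hit
Q → hit
Hits: 6.

6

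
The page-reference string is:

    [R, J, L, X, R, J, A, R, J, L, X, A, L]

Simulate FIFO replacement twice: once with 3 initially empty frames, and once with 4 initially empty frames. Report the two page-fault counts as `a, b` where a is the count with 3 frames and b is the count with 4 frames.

3 frames: F F F F F F F . . F F . . → 9 faults.
4 frames: F F F F . . F F F F F F . → 10 faults.
10 > 9: adding a frame increased faults — Belady's anomaly.

9, 10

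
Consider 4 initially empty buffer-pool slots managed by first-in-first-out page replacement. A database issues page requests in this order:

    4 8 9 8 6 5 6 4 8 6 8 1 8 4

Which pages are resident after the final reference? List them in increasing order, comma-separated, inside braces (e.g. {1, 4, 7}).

{1, 4, 5, 8}

4: miss, frames (4)
8: miss, frames (4 8)
9: miss, frames (4 8 9)
8: hit
6: miss, frames (4 8 9 6)
5: miss, evict 4, frames (8 9 6 5)
6: hit
4: miss, evict 8, frames (9 6 5 4)
8: miss, evict 9, frames (6 5 4 8)
6: hit
8: hit
1: miss, evict 6, frames (5 4 8 1)
8: hit
4: hit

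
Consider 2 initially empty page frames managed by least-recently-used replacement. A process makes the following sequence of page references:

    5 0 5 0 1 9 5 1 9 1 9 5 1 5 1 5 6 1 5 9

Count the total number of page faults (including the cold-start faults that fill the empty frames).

13

5: fault, frames [5]
0: fault, frames [5, 0]
5: hit
0: hit
1: fault, evict 5, frames [0, 1]
9: fault, evict 0, frames [1, 9]
5: fault, evict 1, frames [9, 5]
1: fault, evict 9, frames [5, 1]
9: fault, evict 5, frames [1, 9]
1: hit
9: hit
5: fault, evict 1, frames [9, 5]
1: fault, evict 9, frames [5, 1]
5: hit
1: hit
5: hit
6: fault, evict 1, frames [5, 6]
1: fault, evict 5, frames [6, 1]
5: fault, evict 6, frames [1, 5]
9: fault, evict 1, frames [5, 9]
Page faults: 13.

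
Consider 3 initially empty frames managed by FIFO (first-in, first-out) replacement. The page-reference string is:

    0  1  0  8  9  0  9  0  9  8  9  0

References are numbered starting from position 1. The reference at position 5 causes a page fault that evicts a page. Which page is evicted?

pos 1: 0 → miss, frames [0]
pos 2: 1 → miss, frames [0, 1]
pos 3: 0 → hit
pos 4: 8 → miss, frames [0, 1, 8]
pos 5: 9 → miss, evict 0, frames [1, 8, 9]
At position 5, page 0 is evicted.

0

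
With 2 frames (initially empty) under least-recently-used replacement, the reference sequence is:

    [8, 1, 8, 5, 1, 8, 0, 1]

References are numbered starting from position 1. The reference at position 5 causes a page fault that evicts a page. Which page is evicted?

8

pos 1: 8 -> miss, frames {8}
pos 2: 1 -> miss, frames {8,1}
pos 3: 8 -> hit
pos 4: 5 -> miss, evict 1, frames {8,5}
pos 5: 1 -> miss, evict 8, frames {5,1}
At position 5, page 8 is evicted.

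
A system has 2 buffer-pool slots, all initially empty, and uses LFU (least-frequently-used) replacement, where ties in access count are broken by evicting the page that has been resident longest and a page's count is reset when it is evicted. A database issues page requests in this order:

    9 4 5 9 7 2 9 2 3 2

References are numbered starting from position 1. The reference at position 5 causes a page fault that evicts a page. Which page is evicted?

5

pos 1: 9 -> miss, frames (9)
pos 2: 4 -> miss, frames (9 4)
pos 3: 5 -> miss, evict 9, frames (4 5)
pos 4: 9 -> miss, evict 4, frames (5 9)
pos 5: 7 -> miss, evict 5, frames (9 7)
At position 5, page 5 is evicted.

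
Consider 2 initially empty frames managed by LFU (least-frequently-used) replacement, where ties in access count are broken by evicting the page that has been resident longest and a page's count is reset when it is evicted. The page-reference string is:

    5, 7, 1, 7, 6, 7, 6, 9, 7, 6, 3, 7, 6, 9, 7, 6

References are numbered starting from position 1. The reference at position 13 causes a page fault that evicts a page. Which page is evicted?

3

pos 1: 5 → fault, frames [5]
pos 2: 7 → fault, frames [5, 7]
pos 3: 1 → fault, evict 5, frames [7, 1]
pos 4: 7 → hit
pos 5: 6 → fault, evict 1, frames [7, 6]
pos 6: 7 → hit
pos 7: 6 → hit
pos 8: 9 → fault, evict 6, frames [7, 9]
pos 9: 7 → hit
pos 10: 6 → fault, evict 9, frames [7, 6]
pos 11: 3 → fault, evict 6, frames [7, 3]
pos 12: 7 → hit
pos 13: 6 → fault, evict 3, frames [7, 6]
At position 13, page 3 is evicted.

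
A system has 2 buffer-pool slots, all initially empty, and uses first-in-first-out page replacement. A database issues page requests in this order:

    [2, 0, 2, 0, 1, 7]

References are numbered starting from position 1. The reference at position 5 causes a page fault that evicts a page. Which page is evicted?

pos 1: 2 → fault, frames (2)
pos 2: 0 → fault, frames (2 0)
pos 3: 2 → hit
pos 4: 0 → hit
pos 5: 1 → fault, evict 2, frames (0 1)
At position 5, page 2 is evicted.

2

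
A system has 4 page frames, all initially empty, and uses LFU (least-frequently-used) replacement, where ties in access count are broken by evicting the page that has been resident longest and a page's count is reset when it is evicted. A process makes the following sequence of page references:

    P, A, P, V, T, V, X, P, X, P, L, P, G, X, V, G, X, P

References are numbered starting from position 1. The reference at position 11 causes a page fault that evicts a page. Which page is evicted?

T

pos 1: P → fault, frames {P}
pos 2: A → fault, frames {P,A}
pos 3: P → hit
pos 4: V → fault, frames {P,A,V}
pos 5: T → fault, frames {P,A,V,T}
pos 6: V → hit
pos 7: X → fault, evict A, frames {P,V,T,X}
pos 8: P → hit
pos 9: X → hit
pos 10: P → hit
pos 11: L → fault, evict T, frames {P,V,X,L}
At position 11, page T is evicted.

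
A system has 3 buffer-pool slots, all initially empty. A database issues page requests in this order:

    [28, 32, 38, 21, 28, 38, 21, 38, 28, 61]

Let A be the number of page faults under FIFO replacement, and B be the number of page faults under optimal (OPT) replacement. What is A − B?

Under FIFO: F F F F F . . . . F → 6 faults.
Under OPT: F F F F . . . . . F → 5 faults.
A − B = 6 − 5 = 1.

1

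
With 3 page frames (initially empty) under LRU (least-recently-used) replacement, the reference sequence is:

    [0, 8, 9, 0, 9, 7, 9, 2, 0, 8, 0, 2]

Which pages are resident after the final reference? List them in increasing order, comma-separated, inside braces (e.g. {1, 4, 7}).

{0, 2, 8}

0: fault, frames {0}
8: fault, frames {0,8}
9: fault, frames {0,8,9}
0: hit
9: hit
7: fault, evict 8, frames {0,9,7}
9: hit
2: fault, evict 0, frames {7,9,2}
0: fault, evict 7, frames {9,2,0}
8: fault, evict 9, frames {2,0,8}
0: hit
2: hit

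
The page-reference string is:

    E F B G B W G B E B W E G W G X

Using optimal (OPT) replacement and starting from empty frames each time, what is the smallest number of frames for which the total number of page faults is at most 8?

f=1: 16 faults
f=2: 10 faults
f=3: 8 faults
f=4: 6 faults
f=5: 6 faults
f=6: 6 faults
Smallest f with faults ≤ 8 is 3.

3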